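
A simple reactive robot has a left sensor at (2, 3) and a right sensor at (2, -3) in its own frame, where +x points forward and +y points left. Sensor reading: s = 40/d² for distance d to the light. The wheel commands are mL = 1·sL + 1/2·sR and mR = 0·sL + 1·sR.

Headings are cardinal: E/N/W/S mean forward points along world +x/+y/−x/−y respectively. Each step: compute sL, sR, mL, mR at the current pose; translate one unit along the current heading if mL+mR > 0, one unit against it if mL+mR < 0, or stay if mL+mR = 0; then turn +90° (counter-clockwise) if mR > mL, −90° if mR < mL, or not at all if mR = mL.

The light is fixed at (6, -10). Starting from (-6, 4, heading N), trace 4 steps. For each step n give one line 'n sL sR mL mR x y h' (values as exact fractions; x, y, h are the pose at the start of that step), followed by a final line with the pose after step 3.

n=0: pose=(-6,4,N); sL=40/481, sR=40/337; mL=23100/162097, mR=40/337; mL+mR=42340/162097 → advance +1; mR−mL=-3860/162097 → turn -1·90°
n=1: pose=(-6,5,E); sL=5/53, sR=10/61; mL=570/3233, mR=10/61; mL+mR=1100/3233 → advance +1; mR−mL=-40/3233 → turn -1·90°
n=2: pose=(-5,5,S); sL=40/233, sR=8/73; mL=3852/17009, mR=8/73; mL+mR=5716/17009 → advance +1; mR−mL=-1988/17009 → turn -1·90°
n=3: pose=(-5,4,W); sL=4/29, sR=20/229; mL=1206/6641, mR=20/229; mL+mR=1786/6641 → advance +1; mR−mL=-626/6641 → turn -1·90°

0 40/481 40/337 23100/162097 40/337 -6 4 N
1 5/53 10/61 570/3233 10/61 -6 5 E
2 40/233 8/73 3852/17009 8/73 -5 5 S
3 4/29 20/229 1206/6641 20/229 -5 4 W
final -6 4 N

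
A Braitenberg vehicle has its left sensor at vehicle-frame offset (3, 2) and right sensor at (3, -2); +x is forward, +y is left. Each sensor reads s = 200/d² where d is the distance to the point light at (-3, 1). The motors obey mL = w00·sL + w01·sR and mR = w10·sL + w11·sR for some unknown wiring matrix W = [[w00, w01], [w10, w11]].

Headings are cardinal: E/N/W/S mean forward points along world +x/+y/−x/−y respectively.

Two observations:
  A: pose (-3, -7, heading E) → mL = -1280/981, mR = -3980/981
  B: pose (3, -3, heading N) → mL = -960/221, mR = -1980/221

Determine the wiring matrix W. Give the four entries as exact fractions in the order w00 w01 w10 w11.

obs A: pose=(-3,-7,E) → sL=40/9, sR=200/109, mL=-1280/981, mR=-3980/981
obs B: pose=(3,-3,N) → sL=200/17, sR=40/13, mL=-960/221, mR=-1980/221
sensor matrix S = [[40/9, 200/109], [200/17, 40/13]]; det S = -1715200/216801
solve [mL_A; mL_B] = S·[w00; w01] and [mR_A; mR_B] = S·[w10; w11]:
  w00 = -1/2, w01 = 1/2, w10 = -1/2, w11 = -1

-1/2 1/2 -1/2 -1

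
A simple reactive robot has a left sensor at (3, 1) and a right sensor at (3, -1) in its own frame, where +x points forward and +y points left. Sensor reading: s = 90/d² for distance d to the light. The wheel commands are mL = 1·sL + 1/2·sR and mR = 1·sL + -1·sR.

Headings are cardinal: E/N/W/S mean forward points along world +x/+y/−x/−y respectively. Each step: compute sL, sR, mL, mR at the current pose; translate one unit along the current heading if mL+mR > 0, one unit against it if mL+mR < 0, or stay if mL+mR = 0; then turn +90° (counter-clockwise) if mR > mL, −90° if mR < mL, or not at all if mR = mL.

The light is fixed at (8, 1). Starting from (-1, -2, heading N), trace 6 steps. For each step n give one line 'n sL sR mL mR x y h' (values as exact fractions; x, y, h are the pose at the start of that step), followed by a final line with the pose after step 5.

n=0: pose=(-1,-2,N); sL=9/10, sR=45/32; mL=513/320, mR=-81/160; mL+mR=351/320 → advance +1; mR−mL=-135/64 → turn -1·90°
n=1: pose=(-1,-1,E); sL=90/37, sR=2; mL=127/37, mR=16/37; mL+mR=143/37 → advance +1; mR−mL=-3 → turn -1·90°
n=2: pose=(0,-1,S); sL=45/37, sR=45/53; mL=6435/3922, mR=720/1961; mL+mR=7875/3922 → advance +1; mR−mL=-135/106 → turn -1·90°
n=3: pose=(0,-2,W); sL=90/137, sR=18/25; mL=3483/3425, mR=-216/3425; mL+mR=3267/3425 → advance +1; mR−mL=-27/25 → turn -1·90°
n=4: pose=(-1,-2,N); sL=9/10, sR=45/32; mL=513/320, mR=-81/160; mL+mR=351/320 → advance +1; mR−mL=-135/64 → turn -1·90°
n=5: pose=(-1,-1,E); sL=90/37, sR=2; mL=127/37, mR=16/37; mL+mR=143/37 → advance +1; mR−mL=-3 → turn -1·90°

0 9/10 45/32 513/320 -81/160 -1 -2 N
1 90/37 2 127/37 16/37 -1 -1 E
2 45/37 45/53 6435/3922 720/1961 0 -1 S
3 90/137 18/25 3483/3425 -216/3425 0 -2 W
4 9/10 45/32 513/320 -81/160 -1 -2 N
5 90/37 2 127/37 16/37 -1 -1 E
final 0 -1 S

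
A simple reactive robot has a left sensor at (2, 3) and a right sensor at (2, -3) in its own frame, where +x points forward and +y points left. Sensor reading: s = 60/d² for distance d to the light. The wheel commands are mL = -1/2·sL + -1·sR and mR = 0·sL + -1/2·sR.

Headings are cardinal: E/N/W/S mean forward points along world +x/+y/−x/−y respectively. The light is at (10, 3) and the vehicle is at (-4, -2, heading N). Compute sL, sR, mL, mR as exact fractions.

left sensor world pos  = (-7, 0); dL² = 298
right sensor world pos = (-1, 0); dR² = 130
sL = 60/298 = 30/149
sR = 60/130 = 6/13
mL = -1/2·sL + -1·sR = -1089/1937
mR = 0·sL + -1/2·sR = -3/13

30/149 6/13 -1089/1937 -3/13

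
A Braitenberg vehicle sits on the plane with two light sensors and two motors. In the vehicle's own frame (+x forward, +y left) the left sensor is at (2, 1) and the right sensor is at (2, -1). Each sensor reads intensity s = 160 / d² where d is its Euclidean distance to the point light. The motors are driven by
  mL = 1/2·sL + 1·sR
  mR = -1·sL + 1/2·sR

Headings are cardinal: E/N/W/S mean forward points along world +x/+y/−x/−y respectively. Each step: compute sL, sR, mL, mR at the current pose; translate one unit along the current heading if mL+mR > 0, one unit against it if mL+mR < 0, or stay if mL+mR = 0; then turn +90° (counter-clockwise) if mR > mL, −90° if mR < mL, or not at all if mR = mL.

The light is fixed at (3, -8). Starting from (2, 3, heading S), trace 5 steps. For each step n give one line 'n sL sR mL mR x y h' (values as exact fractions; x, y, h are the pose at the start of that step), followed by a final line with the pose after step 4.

0 160/81 32/17 3952/1377 -1424/1377 2 3 S
1 16/9 16/13 248/117 -136/117 2 2 W
2 160/153 32/29 7216/4437 -2192/4437 1 2 N
3 10/9 8/5 97/45 -14/45 1 3 E
4 160/81 32/17 3952/1377 -1424/1377 2 3 S
final 2 2 W

n=0: pose=(2,3,S); sL=160/81, sR=32/17; mL=3952/1377, mR=-1424/1377; mL+mR=2528/1377 → advance +1; mR−mL=-1792/459 → turn -1·90°
n=1: pose=(2,2,W); sL=16/9, sR=16/13; mL=248/117, mR=-136/117; mL+mR=112/117 → advance +1; mR−mL=-128/39 → turn -1·90°
n=2: pose=(1,2,N); sL=160/153, sR=32/29; mL=7216/4437, mR=-2192/4437; mL+mR=5024/4437 → advance +1; mR−mL=-3136/1479 → turn -1·90°
n=3: pose=(1,3,E); sL=10/9, sR=8/5; mL=97/45, mR=-14/45; mL+mR=83/45 → advance +1; mR−mL=-37/15 → turn -1·90°
n=4: pose=(2,3,S); sL=160/81, sR=32/17; mL=3952/1377, mR=-1424/1377; mL+mR=2528/1377 → advance +1; mR−mL=-1792/459 → turn -1·90°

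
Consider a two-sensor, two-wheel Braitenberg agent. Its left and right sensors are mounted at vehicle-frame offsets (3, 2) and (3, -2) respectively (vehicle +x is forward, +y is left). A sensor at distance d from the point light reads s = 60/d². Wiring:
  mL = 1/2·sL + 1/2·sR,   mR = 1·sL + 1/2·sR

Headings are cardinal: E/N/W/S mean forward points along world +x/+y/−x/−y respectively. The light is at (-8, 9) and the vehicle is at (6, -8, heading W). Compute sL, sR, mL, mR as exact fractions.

30/241 30/173 6210/41693 8805/41693

left sensor world pos  = (3, -10); dL² = 482
right sensor world pos = (3, -6); dR² = 346
sL = 60/482 = 30/241
sR = 60/346 = 30/173
mL = 1/2·sL + 1/2·sR = 6210/41693
mR = 1·sL + 1/2·sR = 8805/41693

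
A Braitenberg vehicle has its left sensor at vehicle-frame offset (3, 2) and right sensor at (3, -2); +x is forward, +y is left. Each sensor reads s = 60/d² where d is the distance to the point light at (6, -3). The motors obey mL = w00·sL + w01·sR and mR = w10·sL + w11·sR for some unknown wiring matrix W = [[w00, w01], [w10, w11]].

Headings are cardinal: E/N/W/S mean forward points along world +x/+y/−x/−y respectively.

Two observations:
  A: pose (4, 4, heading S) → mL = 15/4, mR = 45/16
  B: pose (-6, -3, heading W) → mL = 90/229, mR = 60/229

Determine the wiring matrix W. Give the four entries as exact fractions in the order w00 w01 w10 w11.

obs A: pose=(4,4,S) → sL=15/4, sR=15/8, mL=15/4, mR=45/16
obs B: pose=(-6,-3,W) → sL=60/229, sR=60/229, mL=90/229, mR=60/229
sensor matrix S = [[15/4, 15/8], [60/229, 60/229]]; det S = 225/458
solve [mL_A; mL_B] = S·[w00; w01] and [mR_A; mR_B] = S·[w10; w11]:
  w00 = 1/2, w01 = 1, w10 = 1/2, w11 = 1/2

1/2 1 1/2 1/2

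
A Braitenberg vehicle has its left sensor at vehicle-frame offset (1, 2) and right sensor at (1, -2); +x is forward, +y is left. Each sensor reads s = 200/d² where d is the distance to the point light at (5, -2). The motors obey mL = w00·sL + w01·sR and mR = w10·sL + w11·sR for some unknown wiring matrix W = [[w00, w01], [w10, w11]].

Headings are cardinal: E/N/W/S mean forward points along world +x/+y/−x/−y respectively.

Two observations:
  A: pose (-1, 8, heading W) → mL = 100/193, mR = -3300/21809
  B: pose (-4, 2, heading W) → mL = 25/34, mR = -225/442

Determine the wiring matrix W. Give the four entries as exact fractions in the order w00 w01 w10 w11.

0 1/2 1/2 -1

obs A: pose=(-1,8,W) → sL=200/113, sR=200/193, mL=100/193, mR=-3300/21809
obs B: pose=(-4,2,W) → sL=25/13, sR=25/17, mL=25/34, mR=-225/442
sensor matrix S = [[200/113, 200/193], [25/13, 25/17]]; det S = 2940000/4819789
solve [mL_A; mL_B] = S·[w00; w01] and [mR_A; mR_B] = S·[w10; w11]:
  w00 = 0, w01 = 1/2, w10 = 1/2, w11 = -1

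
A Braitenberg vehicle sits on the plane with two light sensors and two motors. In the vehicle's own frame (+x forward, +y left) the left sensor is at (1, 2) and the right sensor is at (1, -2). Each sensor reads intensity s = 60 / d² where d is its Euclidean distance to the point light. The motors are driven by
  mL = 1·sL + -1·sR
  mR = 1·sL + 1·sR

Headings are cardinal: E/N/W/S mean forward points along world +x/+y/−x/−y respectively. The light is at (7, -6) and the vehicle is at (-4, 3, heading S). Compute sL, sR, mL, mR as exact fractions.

left sensor world pos  = (-2, 2); dL² = 145
right sensor world pos = (-6, 2); dR² = 233
sL = 60/145 = 12/29
sR = 60/233 = 60/233
mL = 1·sL + -1·sR = 1056/6757
mR = 1·sL + 1·sR = 4536/6757

12/29 60/233 1056/6757 4536/6757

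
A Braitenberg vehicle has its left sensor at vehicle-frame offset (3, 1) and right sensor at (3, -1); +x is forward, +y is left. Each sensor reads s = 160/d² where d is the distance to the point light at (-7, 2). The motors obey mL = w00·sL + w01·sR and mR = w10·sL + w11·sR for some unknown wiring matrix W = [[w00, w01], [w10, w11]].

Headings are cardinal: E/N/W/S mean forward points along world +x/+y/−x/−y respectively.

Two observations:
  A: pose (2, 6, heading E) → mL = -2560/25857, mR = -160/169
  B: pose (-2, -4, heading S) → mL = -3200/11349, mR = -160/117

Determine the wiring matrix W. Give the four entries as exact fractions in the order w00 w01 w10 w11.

obs A: pose=(2,6,E) → sL=160/169, sR=160/153, mL=-2560/25857, mR=-160/169
obs B: pose=(-2,-4,S) → sL=160/117, sR=160/97, mL=-3200/11349, mR=-160/117
sensor matrix S = [[160/169, 160/153], [160/117, 160/97]]; det S = 2969600/22573161
solve [mL_A; mL_B] = S·[w00; w01] and [mR_A; mR_B] = S·[w10; w11]:
  w00 = 1, w01 = -1, w10 = -1, w11 = 0

1 -1 -1 0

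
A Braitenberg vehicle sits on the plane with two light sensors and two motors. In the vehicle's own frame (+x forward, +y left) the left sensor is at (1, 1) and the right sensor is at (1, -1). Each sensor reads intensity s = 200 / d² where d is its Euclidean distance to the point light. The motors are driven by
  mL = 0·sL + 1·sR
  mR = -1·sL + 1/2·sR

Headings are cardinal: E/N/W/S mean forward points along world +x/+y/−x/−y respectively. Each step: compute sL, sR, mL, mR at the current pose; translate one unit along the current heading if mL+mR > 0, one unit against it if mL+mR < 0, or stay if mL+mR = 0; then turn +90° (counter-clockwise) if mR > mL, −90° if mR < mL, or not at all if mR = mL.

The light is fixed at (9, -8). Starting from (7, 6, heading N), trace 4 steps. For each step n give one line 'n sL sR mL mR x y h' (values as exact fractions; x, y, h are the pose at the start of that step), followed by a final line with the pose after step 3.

n=0: pose=(7,6,N); sL=100/117, sR=100/113; mL=100/113, mR=-5450/13221; mL+mR=6250/13221 → advance +1; mR−mL=-17150/13221 → turn -1·90°
n=1: pose=(7,7,E); sL=200/257, sR=200/197; mL=200/197, mR=-13700/50629; mL+mR=37700/50629 → advance +1; mR−mL=-65100/50629 → turn -1·90°
n=2: pose=(8,7,S); sL=50/49, sR=1; mL=1, mR=-51/98; mL+mR=47/98 → advance +1; mR−mL=-149/98 → turn -1·90°
n=3: pose=(8,6,W); sL=200/173, sR=200/229; mL=200/229, mR=-28500/39617; mL+mR=6100/39617 → advance +1; mR−mL=-63100/39617 → turn -1·90°

0 100/117 100/113 100/113 -5450/13221 7 6 N
1 200/257 200/197 200/197 -13700/50629 7 7 E
2 50/49 1 1 -51/98 8 7 S
3 200/173 200/229 200/229 -28500/39617 8 6 W
final 7 6 N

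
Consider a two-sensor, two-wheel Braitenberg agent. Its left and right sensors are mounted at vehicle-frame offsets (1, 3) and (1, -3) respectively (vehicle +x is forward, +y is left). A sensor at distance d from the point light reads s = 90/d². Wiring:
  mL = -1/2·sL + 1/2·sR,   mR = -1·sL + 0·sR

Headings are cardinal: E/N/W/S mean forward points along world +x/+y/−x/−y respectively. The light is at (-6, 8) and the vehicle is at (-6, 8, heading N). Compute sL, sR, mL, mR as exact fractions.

9 9 0 -9

left sensor world pos  = (-9, 9); dL² = 10
right sensor world pos = (-3, 9); dR² = 10
sL = 90/10 = 9
sR = 90/10 = 9
mL = -1/2·sL + 1/2·sR = 0
mR = -1·sL + 0·sR = -9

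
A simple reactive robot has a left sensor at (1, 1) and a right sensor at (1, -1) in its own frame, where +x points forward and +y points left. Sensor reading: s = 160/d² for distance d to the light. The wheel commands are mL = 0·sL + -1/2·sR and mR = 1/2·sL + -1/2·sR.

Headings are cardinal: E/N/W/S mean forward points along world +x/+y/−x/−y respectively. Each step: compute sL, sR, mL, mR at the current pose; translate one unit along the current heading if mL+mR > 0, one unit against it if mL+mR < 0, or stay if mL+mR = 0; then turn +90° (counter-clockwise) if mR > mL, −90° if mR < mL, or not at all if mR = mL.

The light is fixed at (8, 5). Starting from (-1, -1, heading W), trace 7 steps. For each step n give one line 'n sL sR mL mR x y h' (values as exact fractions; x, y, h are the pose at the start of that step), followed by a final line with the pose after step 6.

0 160/149 32/25 -16/25 -384/3725 -1 -1 W
1 80/49 16/13 -8/13 128/637 0 -1 S
2 32/13 32/17 -16/17 64/221 0 0 E
3 40/29 2 -1 -9/29 -1 0 N
4 160/149 32/25 -16/25 -384/3725 -1 -1 W
5 80/49 16/13 -8/13 128/637 0 -1 S
6 32/13 32/17 -16/17 64/221 0 0 E
final -1 0 N

n=0: pose=(-1,-1,W); sL=160/149, sR=32/25; mL=-16/25, mR=-384/3725; mL+mR=-2768/3725 → advance -1; mR−mL=80/149 → turn +1·90°
n=1: pose=(0,-1,S); sL=80/49, sR=16/13; mL=-8/13, mR=128/637; mL+mR=-264/637 → advance -1; mR−mL=40/49 → turn +1·90°
n=2: pose=(0,0,E); sL=32/13, sR=32/17; mL=-16/17, mR=64/221; mL+mR=-144/221 → advance -1; mR−mL=16/13 → turn +1·90°
n=3: pose=(-1,0,N); sL=40/29, sR=2; mL=-1, mR=-9/29; mL+mR=-38/29 → advance -1; mR−mL=20/29 → turn +1·90°
n=4: pose=(-1,-1,W); sL=160/149, sR=32/25; mL=-16/25, mR=-384/3725; mL+mR=-2768/3725 → advance -1; mR−mL=80/149 → turn +1·90°
n=5: pose=(0,-1,S); sL=80/49, sR=16/13; mL=-8/13, mR=128/637; mL+mR=-264/637 → advance -1; mR−mL=40/49 → turn +1·90°
n=6: pose=(0,0,E); sL=32/13, sR=32/17; mL=-16/17, mR=64/221; mL+mR=-144/221 → advance -1; mR−mL=16/13 → turn +1·90°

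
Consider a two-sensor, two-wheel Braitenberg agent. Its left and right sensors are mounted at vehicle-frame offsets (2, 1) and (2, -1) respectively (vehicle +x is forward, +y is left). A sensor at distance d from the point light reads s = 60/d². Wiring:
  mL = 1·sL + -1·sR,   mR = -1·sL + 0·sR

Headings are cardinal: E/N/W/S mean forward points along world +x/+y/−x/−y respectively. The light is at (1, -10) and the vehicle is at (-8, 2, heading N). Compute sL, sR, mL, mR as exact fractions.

15/74 3/13 -27/962 -15/74

left sensor world pos  = (-9, 4); dL² = 296
right sensor world pos = (-7, 4); dR² = 260
sL = 60/296 = 15/74
sR = 60/260 = 3/13
mL = 1·sL + -1·sR = -27/962
mR = -1·sL + 0·sR = -15/74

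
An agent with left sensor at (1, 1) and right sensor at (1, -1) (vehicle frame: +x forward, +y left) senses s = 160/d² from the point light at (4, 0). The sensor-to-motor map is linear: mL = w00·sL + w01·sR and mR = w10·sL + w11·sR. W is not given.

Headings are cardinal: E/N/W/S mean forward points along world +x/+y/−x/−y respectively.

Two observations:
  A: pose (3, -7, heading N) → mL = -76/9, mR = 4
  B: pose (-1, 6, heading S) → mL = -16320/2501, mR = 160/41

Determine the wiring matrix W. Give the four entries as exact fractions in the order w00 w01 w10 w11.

-1 -1 1 0

obs A: pose=(3,-7,N) → sL=4, sR=40/9, mL=-76/9, mR=4
obs B: pose=(-1,6,S) → sL=160/41, sR=160/61, mL=-16320/2501, mR=160/41
sensor matrix S = [[4, 40/9], [160/41, 160/61]]; det S = -154240/22509
solve [mL_A; mL_B] = S·[w00; w01] and [mR_A; mR_B] = S·[w10; w11]:
  w00 = -1, w01 = -1, w10 = 1, w11 = 0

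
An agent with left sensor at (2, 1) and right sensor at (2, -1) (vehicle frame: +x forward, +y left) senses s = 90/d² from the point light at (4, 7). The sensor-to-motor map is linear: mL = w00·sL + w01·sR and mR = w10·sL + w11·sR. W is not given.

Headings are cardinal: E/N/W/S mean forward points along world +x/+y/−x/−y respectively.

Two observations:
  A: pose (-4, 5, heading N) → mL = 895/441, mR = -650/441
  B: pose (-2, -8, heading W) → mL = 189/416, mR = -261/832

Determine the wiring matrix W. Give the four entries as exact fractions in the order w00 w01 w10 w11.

obs A: pose=(-4,5,N) → sL=10/9, sR=90/49, mL=895/441, mR=-650/441
obs B: pose=(-2,-8,W) → sL=9/32, sR=9/26, mL=189/416, mR=-261/832
sensor matrix S = [[10/9, 90/49], [9/32, 9/26]]; det S = -1345/10192
solve [mL_A; mL_B] = S·[w00; w01] and [mR_A; mR_B] = S·[w10; w11]:
  w00 = 1, w01 = 1/2, w10 = -1/2, w11 = -1/2

1 1/2 -1/2 -1/2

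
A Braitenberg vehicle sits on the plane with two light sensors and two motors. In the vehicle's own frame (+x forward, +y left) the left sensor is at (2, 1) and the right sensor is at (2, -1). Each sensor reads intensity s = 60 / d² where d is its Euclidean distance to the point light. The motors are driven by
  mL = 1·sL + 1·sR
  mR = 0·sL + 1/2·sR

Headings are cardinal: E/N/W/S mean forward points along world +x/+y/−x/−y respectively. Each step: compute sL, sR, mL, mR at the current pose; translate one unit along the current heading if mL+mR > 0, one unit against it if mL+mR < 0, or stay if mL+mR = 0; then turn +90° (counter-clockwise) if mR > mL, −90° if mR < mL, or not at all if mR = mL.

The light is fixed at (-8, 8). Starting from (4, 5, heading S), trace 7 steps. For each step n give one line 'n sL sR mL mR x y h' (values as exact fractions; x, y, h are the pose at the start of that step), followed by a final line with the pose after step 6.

0 30/97 30/73 5100/7081 15/73 4 5 S
1 12/25 60/109 2808/2725 30/109 4 4 W
2 15/26 15/37 945/962 15/74 3 4 N
3 60/173 12/37 4296/6401 6/37 3 5 E
4 30/97 30/73 5100/7081 15/73 4 5 S
5 12/25 60/109 2808/2725 30/109 4 4 W
6 15/26 15/37 945/962 15/74 3 4 N
final 3 5 E

n=0: pose=(4,5,S); sL=30/97, sR=30/73; mL=5100/7081, mR=15/73; mL+mR=6555/7081 → advance +1; mR−mL=-3645/7081 → turn -1·90°
n=1: pose=(4,4,W); sL=12/25, sR=60/109; mL=2808/2725, mR=30/109; mL+mR=3558/2725 → advance +1; mR−mL=-2058/2725 → turn -1·90°
n=2: pose=(3,4,N); sL=15/26, sR=15/37; mL=945/962, mR=15/74; mL+mR=570/481 → advance +1; mR−mL=-375/481 → turn -1·90°
n=3: pose=(3,5,E); sL=60/173, sR=12/37; mL=4296/6401, mR=6/37; mL+mR=5334/6401 → advance +1; mR−mL=-3258/6401 → turn -1·90°
n=4: pose=(4,5,S); sL=30/97, sR=30/73; mL=5100/7081, mR=15/73; mL+mR=6555/7081 → advance +1; mR−mL=-3645/7081 → turn -1·90°
n=5: pose=(4,4,W); sL=12/25, sR=60/109; mL=2808/2725, mR=30/109; mL+mR=3558/2725 → advance +1; mR−mL=-2058/2725 → turn -1·90°
n=6: pose=(3,4,N); sL=15/26, sR=15/37; mL=945/962, mR=15/74; mL+mR=570/481 → advance +1; mR−mL=-375/481 → turn -1·90°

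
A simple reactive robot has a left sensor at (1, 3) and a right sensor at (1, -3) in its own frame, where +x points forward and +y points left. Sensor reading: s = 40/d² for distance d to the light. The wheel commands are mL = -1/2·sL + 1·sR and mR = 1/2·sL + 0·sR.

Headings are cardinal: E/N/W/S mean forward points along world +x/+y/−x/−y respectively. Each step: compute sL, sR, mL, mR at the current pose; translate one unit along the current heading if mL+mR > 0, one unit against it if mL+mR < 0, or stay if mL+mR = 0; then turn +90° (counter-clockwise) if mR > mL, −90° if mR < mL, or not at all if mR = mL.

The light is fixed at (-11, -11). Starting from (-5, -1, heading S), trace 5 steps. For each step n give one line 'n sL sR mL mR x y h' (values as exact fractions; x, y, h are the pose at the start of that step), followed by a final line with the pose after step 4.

0 20/81 4/9 26/81 10/81 -5 -1 S
1 40/61 40/169 -940/10309 20/61 -5 -2 W
2 5/16 10/17 235/544 5/32 -6 -2 S
3 40/41 40/137 -1100/5617 20/41 -6 -3 W
4 20/49 4/5 146/245 10/49 -7 -3 S
final -7 -4 W

n=0: pose=(-5,-1,S); sL=20/81, sR=4/9; mL=26/81, mR=10/81; mL+mR=4/9 → advance +1; mR−mL=-16/81 → turn -1·90°
n=1: pose=(-5,-2,W); sL=40/61, sR=40/169; mL=-940/10309, mR=20/61; mL+mR=40/169 → advance +1; mR−mL=4320/10309 → turn +1·90°
n=2: pose=(-6,-2,S); sL=5/16, sR=10/17; mL=235/544, mR=5/32; mL+mR=10/17 → advance +1; mR−mL=-75/272 → turn -1·90°
n=3: pose=(-6,-3,W); sL=40/41, sR=40/137; mL=-1100/5617, mR=20/41; mL+mR=40/137 → advance +1; mR−mL=3840/5617 → turn +1·90°
n=4: pose=(-7,-3,S); sL=20/49, sR=4/5; mL=146/245, mR=10/49; mL+mR=4/5 → advance +1; mR−mL=-96/245 → turn -1·90°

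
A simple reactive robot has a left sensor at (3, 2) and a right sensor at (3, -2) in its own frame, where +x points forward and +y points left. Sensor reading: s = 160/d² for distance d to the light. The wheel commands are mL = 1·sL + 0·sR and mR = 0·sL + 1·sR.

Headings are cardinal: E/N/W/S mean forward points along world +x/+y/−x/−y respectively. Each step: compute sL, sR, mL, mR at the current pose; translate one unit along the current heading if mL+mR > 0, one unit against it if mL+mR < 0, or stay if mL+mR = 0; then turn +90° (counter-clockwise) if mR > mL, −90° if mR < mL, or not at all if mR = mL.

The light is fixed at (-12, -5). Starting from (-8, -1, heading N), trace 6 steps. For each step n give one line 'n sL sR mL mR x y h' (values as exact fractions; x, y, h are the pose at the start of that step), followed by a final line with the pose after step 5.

n=0: pose=(-8,-1,N); sL=160/53, sR=32/17; mL=160/53, mR=32/17; mL+mR=4416/901 → advance +1; mR−mL=-1024/901 → turn -1·90°
n=1: pose=(-8,0,E); sL=80/49, sR=80/29; mL=80/49, mR=80/29; mL+mR=6240/1421 → advance +1; mR−mL=1600/1421 → turn +1·90°
n=2: pose=(-7,0,N); sL=160/73, sR=160/113; mL=160/73, mR=160/113; mL+mR=29760/8249 → advance +1; mR−mL=-6400/8249 → turn -1·90°
n=3: pose=(-7,1,E); sL=5/4, sR=2; mL=5/4, mR=2; mL+mR=13/4 → advance +1; mR−mL=3/4 → turn +1·90°
n=4: pose=(-6,1,N); sL=160/97, sR=32/29; mL=160/97, mR=32/29; mL+mR=7744/2813 → advance +1; mR−mL=-1536/2813 → turn -1·90°
n=5: pose=(-6,2,E); sL=80/81, sR=80/53; mL=80/81, mR=80/53; mL+mR=10720/4293 → advance +1; mR−mL=2240/4293 → turn +1·90°

0 160/53 32/17 160/53 32/17 -8 -1 N
1 80/49 80/29 80/49 80/29 -8 0 E
2 160/73 160/113 160/73 160/113 -7 0 N
3 5/4 2 5/4 2 -7 1 E
4 160/97 32/29 160/97 32/29 -6 1 N
5 80/81 80/53 80/81 80/53 -6 2 E
final -5 2 N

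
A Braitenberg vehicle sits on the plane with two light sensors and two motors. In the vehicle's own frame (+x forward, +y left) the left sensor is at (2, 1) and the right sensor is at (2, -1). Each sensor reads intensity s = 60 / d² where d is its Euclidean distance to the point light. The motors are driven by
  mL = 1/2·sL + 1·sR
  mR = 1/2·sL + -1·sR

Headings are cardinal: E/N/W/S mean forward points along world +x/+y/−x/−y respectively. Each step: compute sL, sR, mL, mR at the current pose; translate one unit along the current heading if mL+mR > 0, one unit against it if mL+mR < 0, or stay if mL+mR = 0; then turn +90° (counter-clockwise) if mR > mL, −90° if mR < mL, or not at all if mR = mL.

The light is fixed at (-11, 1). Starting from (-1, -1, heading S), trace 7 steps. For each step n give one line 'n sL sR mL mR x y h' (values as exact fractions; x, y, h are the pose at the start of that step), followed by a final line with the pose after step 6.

0 60/137 60/97 11130/13289 -5310/13289 -1 -1 S
1 3/4 15/17 171/136 -69/136 -1 -2 W
2 12/13 60/101 1386/1313 -174/1313 -2 -2 N
3 30/61 6/13 561/793 -171/793 -2 -1 E
4 60/137 60/97 11130/13289 -5310/13289 -1 -1 S
5 3/4 15/17 171/136 -69/136 -1 -2 W
6 12/13 60/101 1386/1313 -174/1313 -2 -2 N
final -2 -1 E

n=0: pose=(-1,-1,S); sL=60/137, sR=60/97; mL=11130/13289, mR=-5310/13289; mL+mR=60/137 → advance +1; mR−mL=-120/97 → turn -1·90°
n=1: pose=(-1,-2,W); sL=3/4, sR=15/17; mL=171/136, mR=-69/136; mL+mR=3/4 → advance +1; mR−mL=-30/17 → turn -1·90°
n=2: pose=(-2,-2,N); sL=12/13, sR=60/101; mL=1386/1313, mR=-174/1313; mL+mR=12/13 → advance +1; mR−mL=-120/101 → turn -1·90°
n=3: pose=(-2,-1,E); sL=30/61, sR=6/13; mL=561/793, mR=-171/793; mL+mR=30/61 → advance +1; mR−mL=-12/13 → turn -1·90°
n=4: pose=(-1,-1,S); sL=60/137, sR=60/97; mL=11130/13289, mR=-5310/13289; mL+mR=60/137 → advance +1; mR−mL=-120/97 → turn -1·90°
n=5: pose=(-1,-2,W); sL=3/4, sR=15/17; mL=171/136, mR=-69/136; mL+mR=3/4 → advance +1; mR−mL=-30/17 → turn -1·90°
n=6: pose=(-2,-2,N); sL=12/13, sR=60/101; mL=1386/1313, mR=-174/1313; mL+mR=12/13 → advance +1; mR−mL=-120/101 → turn -1·90°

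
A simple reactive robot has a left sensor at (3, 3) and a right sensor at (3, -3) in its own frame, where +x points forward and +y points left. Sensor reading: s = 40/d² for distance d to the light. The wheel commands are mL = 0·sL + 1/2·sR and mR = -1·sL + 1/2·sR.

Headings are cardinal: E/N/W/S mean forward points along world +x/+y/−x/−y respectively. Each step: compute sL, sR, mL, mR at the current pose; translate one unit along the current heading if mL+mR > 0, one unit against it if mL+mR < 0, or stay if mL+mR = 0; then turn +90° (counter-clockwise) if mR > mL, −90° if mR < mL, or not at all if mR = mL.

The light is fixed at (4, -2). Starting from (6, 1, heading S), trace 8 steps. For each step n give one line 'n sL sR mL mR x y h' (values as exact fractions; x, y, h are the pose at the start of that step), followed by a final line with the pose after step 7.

0 8/5 40 20 92/5 6 1 S
1 20 20/13 10/13 -250/13 6 0 W
2 8/5 40/61 20/61 -388/305 7 0 N
3 10/13 1 1/2 -7/26 7 -1 E
4 40/53 8 4 172/53 8 -1 S
5 4 4 2 -2 8 -2 W
6 4 20/29 10/29 -106/29 8 -2 N
7 40/53 8/13 4/13 -308/689 8 -3 E
final 7 -3 S

n=0: pose=(6,1,S); sL=8/5, sR=40; mL=20, mR=92/5; mL+mR=192/5 → advance +1; mR−mL=-8/5 → turn -1·90°
n=1: pose=(6,0,W); sL=20, sR=20/13; mL=10/13, mR=-250/13; mL+mR=-240/13 → advance -1; mR−mL=-20 → turn -1·90°
n=2: pose=(7,0,N); sL=8/5, sR=40/61; mL=20/61, mR=-388/305; mL+mR=-288/305 → advance -1; mR−mL=-8/5 → turn -1·90°
n=3: pose=(7,-1,E); sL=10/13, sR=1; mL=1/2, mR=-7/26; mL+mR=3/13 → advance +1; mR−mL=-10/13 → turn -1·90°
n=4: pose=(8,-1,S); sL=40/53, sR=8; mL=4, mR=172/53; mL+mR=384/53 → advance +1; mR−mL=-40/53 → turn -1·90°
n=5: pose=(8,-2,W); sL=4, sR=4; mL=2, mR=-2; mL+mR=0 → advance +0; mR−mL=-4 → turn -1·90°
n=6: pose=(8,-2,N); sL=4, sR=20/29; mL=10/29, mR=-106/29; mL+mR=-96/29 → advance -1; mR−mL=-4 → turn -1·90°
n=7: pose=(8,-3,E); sL=40/53, sR=8/13; mL=4/13, mR=-308/689; mL+mR=-96/689 → advance -1; mR−mL=-40/53 → turn -1·90°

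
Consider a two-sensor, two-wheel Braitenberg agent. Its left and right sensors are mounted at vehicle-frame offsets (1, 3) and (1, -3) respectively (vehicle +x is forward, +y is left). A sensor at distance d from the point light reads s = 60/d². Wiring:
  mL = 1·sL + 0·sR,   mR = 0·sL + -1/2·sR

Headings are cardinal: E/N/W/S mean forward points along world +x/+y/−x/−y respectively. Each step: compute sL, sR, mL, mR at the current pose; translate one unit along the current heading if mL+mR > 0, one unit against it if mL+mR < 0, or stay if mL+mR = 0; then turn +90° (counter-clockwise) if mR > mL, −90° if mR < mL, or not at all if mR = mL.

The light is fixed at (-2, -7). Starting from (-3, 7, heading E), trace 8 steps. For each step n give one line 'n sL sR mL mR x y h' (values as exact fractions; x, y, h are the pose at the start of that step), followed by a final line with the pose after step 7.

0 60/289 60/121 60/289 -30/121 -3 7 E
1 6/17 30/97 6/17 -15/97 -4 7 S
2 60/109 12/53 60/109 -6/53 -4 6 W
3 15/58 15/49 15/58 -15/98 -5 6 N
4 60/293 12/25 60/293 -6/25 -5 7 E
5 6/17 30/109 6/17 -15/109 -6 7 S
6 12/25 60/281 12/25 -30/281 -6 6 W
7 3/13 3/10 3/13 -3/20 -7 6 N
final -7 7 E

n=0: pose=(-3,7,E); sL=60/289, sR=60/121; mL=60/289, mR=-30/121; mL+mR=-1410/34969 → advance -1; mR−mL=-15930/34969 → turn -1·90°
n=1: pose=(-4,7,S); sL=6/17, sR=30/97; mL=6/17, mR=-15/97; mL+mR=327/1649 → advance +1; mR−mL=-837/1649 → turn -1·90°
n=2: pose=(-4,6,W); sL=60/109, sR=12/53; mL=60/109, mR=-6/53; mL+mR=2526/5777 → advance +1; mR−mL=-3834/5777 → turn -1·90°
n=3: pose=(-5,6,N); sL=15/58, sR=15/49; mL=15/58, mR=-15/98; mL+mR=150/1421 → advance +1; mR−mL=-585/1421 → turn -1·90°
n=4: pose=(-5,7,E); sL=60/293, sR=12/25; mL=60/293, mR=-6/25; mL+mR=-258/7325 → advance -1; mR−mL=-3258/7325 → turn -1·90°
n=5: pose=(-6,7,S); sL=6/17, sR=30/109; mL=6/17, mR=-15/109; mL+mR=399/1853 → advance +1; mR−mL=-909/1853 → turn -1·90°
n=6: pose=(-6,6,W); sL=12/25, sR=60/281; mL=12/25, mR=-30/281; mL+mR=2622/7025 → advance +1; mR−mL=-4122/7025 → turn -1·90°
n=7: pose=(-7,6,N); sL=3/13, sR=3/10; mL=3/13, mR=-3/20; mL+mR=21/260 → advance +1; mR−mL=-99/260 → turn -1·90°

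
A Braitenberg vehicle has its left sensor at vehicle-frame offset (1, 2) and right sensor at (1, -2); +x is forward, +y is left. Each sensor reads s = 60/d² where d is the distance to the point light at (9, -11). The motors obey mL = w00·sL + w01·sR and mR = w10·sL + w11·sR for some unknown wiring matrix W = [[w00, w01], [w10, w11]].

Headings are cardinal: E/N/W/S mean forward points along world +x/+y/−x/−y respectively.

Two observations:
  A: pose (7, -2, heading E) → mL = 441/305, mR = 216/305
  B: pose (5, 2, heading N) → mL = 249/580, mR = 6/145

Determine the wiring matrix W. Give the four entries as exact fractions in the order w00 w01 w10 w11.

obs A: pose=(7,-2,E) → sL=30/61, sR=6/5, mL=441/305, mR=216/305
obs B: pose=(5,2,N) → sL=15/58, sR=3/10, mL=249/580, mR=6/145
sensor matrix S = [[30/61, 6/5], [15/58, 3/10]]; det S = -288/1769
solve [mL_A; mL_B] = S·[w00; w01] and [mR_A; mR_B] = S·[w10; w11]:
  w00 = 1/2, w01 = 1, w10 = -1, w11 = 1

1/2 1 -1 1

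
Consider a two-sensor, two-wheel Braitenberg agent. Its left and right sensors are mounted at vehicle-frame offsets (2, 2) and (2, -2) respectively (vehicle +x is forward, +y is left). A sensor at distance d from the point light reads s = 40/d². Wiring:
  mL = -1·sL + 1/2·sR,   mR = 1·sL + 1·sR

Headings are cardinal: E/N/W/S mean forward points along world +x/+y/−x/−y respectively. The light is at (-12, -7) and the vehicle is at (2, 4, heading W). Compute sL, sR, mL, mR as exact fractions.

8/45 40/313 -1604/14085 4304/14085

left sensor world pos  = (0, 2); dL² = 225
right sensor world pos = (0, 6); dR² = 313
sL = 40/225 = 8/45
sR = 40/313 = 40/313
mL = -1·sL + 1/2·sR = -1604/14085
mR = 1·sL + 1·sR = 4304/14085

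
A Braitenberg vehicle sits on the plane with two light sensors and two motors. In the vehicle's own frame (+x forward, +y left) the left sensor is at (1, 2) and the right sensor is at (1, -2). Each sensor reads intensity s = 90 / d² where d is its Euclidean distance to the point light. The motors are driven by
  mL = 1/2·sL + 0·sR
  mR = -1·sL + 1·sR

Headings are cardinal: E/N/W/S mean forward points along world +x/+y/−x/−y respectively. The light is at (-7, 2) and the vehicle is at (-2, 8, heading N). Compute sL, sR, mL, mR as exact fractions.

left sensor world pos  = (-4, 9); dL² = 58
right sensor world pos = (0, 9); dR² = 98
sL = 90/58 = 45/29
sR = 90/98 = 45/49
mL = 1/2·sL + 0·sR = 45/58
mR = -1·sL + 1·sR = -900/1421

45/29 45/49 45/58 -900/1421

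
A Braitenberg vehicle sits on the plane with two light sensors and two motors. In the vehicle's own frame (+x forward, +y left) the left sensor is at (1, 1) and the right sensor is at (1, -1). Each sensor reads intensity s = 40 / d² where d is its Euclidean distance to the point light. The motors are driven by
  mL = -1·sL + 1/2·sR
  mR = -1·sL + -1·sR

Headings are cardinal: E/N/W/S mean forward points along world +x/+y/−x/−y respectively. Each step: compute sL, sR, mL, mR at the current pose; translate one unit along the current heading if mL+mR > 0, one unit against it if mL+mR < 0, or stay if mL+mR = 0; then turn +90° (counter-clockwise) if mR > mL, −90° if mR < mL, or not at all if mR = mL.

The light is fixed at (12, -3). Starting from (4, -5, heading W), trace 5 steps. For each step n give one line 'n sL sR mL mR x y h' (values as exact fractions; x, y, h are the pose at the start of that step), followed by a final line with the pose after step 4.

0 4/9 20/41 -74/369 -344/369 4 -5 W
1 8/13 40/37 -36/481 -816/481 5 -5 N
2 1 10/13 -8/13 -23/13 5 -6 E
3 8/13 40/97 -516/1261 -1296/1261 4 -6 S
4 4/9 20/41 -74/369 -344/369 4 -5 W
final 5 -5 N

n=0: pose=(4,-5,W); sL=4/9, sR=20/41; mL=-74/369, mR=-344/369; mL+mR=-418/369 → advance -1; mR−mL=-30/41 → turn -1·90°
n=1: pose=(5,-5,N); sL=8/13, sR=40/37; mL=-36/481, mR=-816/481; mL+mR=-852/481 → advance -1; mR−mL=-60/37 → turn -1·90°
n=2: pose=(5,-6,E); sL=1, sR=10/13; mL=-8/13, mR=-23/13; mL+mR=-31/13 → advance -1; mR−mL=-15/13 → turn -1·90°
n=3: pose=(4,-6,S); sL=8/13, sR=40/97; mL=-516/1261, mR=-1296/1261; mL+mR=-1812/1261 → advance -1; mR−mL=-60/97 → turn -1·90°
n=4: pose=(4,-5,W); sL=4/9, sR=20/41; mL=-74/369, mR=-344/369; mL+mR=-418/369 → advance -1; mR−mL=-30/41 → turn -1·90°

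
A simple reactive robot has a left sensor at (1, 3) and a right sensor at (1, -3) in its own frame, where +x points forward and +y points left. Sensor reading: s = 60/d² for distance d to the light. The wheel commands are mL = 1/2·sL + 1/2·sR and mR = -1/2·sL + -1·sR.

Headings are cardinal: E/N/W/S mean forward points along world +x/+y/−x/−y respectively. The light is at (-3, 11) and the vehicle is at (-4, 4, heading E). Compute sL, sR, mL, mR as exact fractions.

15/4 3/5 87/40 -99/40

left sensor world pos  = (-3, 7); dL² = 16
right sensor world pos = (-3, 1); dR² = 100
sL = 60/16 = 15/4
sR = 60/100 = 3/5
mL = 1/2·sL + 1/2·sR = 87/40
mR = -1/2·sL + -1·sR = -99/40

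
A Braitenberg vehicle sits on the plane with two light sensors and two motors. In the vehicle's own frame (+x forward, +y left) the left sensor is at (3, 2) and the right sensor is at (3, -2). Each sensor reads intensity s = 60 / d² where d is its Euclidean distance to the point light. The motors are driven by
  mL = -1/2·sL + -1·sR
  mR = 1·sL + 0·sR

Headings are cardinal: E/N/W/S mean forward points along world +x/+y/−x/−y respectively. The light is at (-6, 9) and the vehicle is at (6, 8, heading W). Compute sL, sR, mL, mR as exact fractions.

left sensor world pos  = (3, 6); dL² = 90
right sensor world pos = (3, 10); dR² = 82
sL = 60/90 = 2/3
sR = 60/82 = 30/41
mL = -1/2·sL + -1·sR = -131/123
mR = 1·sL + 0·sR = 2/3

2/3 30/41 -131/123 2/3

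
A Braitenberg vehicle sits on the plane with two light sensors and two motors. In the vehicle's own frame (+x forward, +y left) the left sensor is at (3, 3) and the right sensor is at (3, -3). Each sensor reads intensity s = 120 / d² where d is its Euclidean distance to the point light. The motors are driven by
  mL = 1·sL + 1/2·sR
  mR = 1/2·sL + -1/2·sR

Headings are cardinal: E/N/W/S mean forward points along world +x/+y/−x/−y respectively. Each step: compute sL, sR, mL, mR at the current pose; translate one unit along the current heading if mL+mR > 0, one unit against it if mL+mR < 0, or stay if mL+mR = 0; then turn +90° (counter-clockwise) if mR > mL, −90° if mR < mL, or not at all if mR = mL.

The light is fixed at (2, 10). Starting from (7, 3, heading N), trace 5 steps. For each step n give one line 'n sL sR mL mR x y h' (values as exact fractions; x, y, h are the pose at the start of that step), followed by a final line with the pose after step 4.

0 6 3/2 27/4 9/4 7 3 N
1 120/73 24/29 4356/2117 864/2117 7 4 E
2 20/27 4/3 38/27 -8/27 8 4 S
3 120/109 24/5 1908/545 -1008/545 8 3 W
4 6 3/2 27/4 9/4 7 3 N
final 7 4 E

n=0: pose=(7,3,N); sL=6, sR=3/2; mL=27/4, mR=9/4; mL+mR=9 → advance +1; mR−mL=-9/2 → turn -1·90°
n=1: pose=(7,4,E); sL=120/73, sR=24/29; mL=4356/2117, mR=864/2117; mL+mR=180/73 → advance +1; mR−mL=-3492/2117 → turn -1·90°
n=2: pose=(8,4,S); sL=20/27, sR=4/3; mL=38/27, mR=-8/27; mL+mR=10/9 → advance +1; mR−mL=-46/27 → turn -1·90°
n=3: pose=(8,3,W); sL=120/109, sR=24/5; mL=1908/545, mR=-1008/545; mL+mR=180/109 → advance +1; mR−mL=-2916/545 → turn -1·90°
n=4: pose=(7,3,N); sL=6, sR=3/2; mL=27/4, mR=9/4; mL+mR=9 → advance +1; mR−mL=-9/2 → turn -1·90°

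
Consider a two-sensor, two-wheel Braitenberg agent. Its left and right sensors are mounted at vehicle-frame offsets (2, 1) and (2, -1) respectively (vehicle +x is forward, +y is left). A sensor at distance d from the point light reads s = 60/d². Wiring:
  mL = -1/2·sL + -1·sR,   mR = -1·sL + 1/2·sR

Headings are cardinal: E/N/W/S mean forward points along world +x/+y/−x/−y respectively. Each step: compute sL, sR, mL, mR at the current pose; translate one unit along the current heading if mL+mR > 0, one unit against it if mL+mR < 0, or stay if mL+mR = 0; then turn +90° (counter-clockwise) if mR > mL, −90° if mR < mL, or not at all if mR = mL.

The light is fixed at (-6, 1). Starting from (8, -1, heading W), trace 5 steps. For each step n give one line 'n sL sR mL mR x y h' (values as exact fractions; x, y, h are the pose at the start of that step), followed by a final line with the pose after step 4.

0 20/51 12/29 -902/1479 -274/1479 8 -1 W
1 15/68 15/53 -2835/7208 -285/3604 9 -1 S
2 60/289 60/293 -26130/84677 -8910/84677 9 0 E
3 6/17 30/113 -849/1921 -423/1921 8 0 N
4 20/51 12/29 -902/1479 -274/1479 8 -1 W
final 9 -1 S

n=0: pose=(8,-1,W); sL=20/51, sR=12/29; mL=-902/1479, mR=-274/1479; mL+mR=-392/493 → advance -1; mR−mL=628/1479 → turn +1·90°
n=1: pose=(9,-1,S); sL=15/68, sR=15/53; mL=-2835/7208, mR=-285/3604; mL+mR=-3405/7208 → advance -1; mR−mL=2265/7208 → turn +1·90°
n=2: pose=(9,0,E); sL=60/289, sR=60/293; mL=-26130/84677, mR=-8910/84677; mL+mR=-35040/84677 → advance -1; mR−mL=17220/84677 → turn +1·90°
n=3: pose=(8,0,N); sL=6/17, sR=30/113; mL=-849/1921, mR=-423/1921; mL+mR=-1272/1921 → advance -1; mR−mL=426/1921 → turn +1·90°
n=4: pose=(8,-1,W); sL=20/51, sR=12/29; mL=-902/1479, mR=-274/1479; mL+mR=-392/493 → advance -1; mR−mL=628/1479 → turn +1·90°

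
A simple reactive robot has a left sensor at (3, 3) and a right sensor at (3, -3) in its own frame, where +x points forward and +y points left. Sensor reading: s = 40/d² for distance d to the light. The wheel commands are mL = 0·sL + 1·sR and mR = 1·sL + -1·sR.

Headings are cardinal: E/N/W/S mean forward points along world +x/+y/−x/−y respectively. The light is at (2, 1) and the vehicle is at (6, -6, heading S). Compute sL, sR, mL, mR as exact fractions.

left sensor world pos  = (9, -9); dL² = 149
right sensor world pos = (3, -9); dR² = 101
sL = 40/149 = 40/149
sR = 40/101 = 40/101
mL = 0·sL + 1·sR = 40/101
mR = 1·sL + -1·sR = -1920/15049

40/149 40/101 40/101 -1920/15049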